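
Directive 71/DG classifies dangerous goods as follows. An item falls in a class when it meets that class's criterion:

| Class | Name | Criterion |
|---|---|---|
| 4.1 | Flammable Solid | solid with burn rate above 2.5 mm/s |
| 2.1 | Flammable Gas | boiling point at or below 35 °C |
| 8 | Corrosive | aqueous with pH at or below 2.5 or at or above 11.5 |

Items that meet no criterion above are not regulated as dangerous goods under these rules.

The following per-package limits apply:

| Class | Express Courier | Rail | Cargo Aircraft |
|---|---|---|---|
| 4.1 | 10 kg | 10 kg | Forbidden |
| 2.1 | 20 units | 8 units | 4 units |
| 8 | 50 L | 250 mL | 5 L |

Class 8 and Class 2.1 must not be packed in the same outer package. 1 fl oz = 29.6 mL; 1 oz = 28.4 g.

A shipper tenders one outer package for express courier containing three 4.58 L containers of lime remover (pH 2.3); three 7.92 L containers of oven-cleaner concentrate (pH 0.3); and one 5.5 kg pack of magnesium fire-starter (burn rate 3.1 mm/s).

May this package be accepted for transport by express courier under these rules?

pH 2.3 meets the Class 8 criterion (Corrosive), so the lime remover is Class 8.
pH 0.3 meets the Class 8 criterion (Corrosive), so the oven-cleaner concentrate is Class 8.
Magnesium fire-starter: burn rate 3.1 mm/s > 2.5 mm/s → Class 4.1 (Flammable Solid).
Total Class 8: (three 4.58 L containers = 13.74 L) + (three 7.92 L containers = 23.76 L) = 37.5 L.
37.5 L ≤ 50 L (express courier limit, Class 8) — within limit.
Class 4.1 quantity: 5.5 kg.
5.5 kg is within the express courier limit of 10 kg for Class 4.1.
The segregation rule (Class 8 with Class 2.1) does not apply to Class 8 with Class 4.1.
Every hazard class is within its express courier limit and no segregation rule is violated.

Yes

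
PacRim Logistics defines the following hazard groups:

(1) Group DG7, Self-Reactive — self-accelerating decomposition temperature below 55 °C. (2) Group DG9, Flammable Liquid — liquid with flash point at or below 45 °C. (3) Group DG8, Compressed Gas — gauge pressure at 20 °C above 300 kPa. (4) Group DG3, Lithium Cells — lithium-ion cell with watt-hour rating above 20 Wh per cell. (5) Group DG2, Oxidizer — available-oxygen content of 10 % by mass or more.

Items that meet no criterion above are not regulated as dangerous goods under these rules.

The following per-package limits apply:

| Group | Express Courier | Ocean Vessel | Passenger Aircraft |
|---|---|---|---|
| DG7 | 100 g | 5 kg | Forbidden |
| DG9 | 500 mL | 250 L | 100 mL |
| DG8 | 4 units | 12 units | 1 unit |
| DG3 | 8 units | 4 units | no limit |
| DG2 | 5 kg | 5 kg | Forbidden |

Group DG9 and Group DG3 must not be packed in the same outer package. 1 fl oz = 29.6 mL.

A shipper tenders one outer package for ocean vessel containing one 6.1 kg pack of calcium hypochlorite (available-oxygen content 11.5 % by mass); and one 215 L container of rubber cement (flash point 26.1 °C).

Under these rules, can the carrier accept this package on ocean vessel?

Available-oxygen content 11.5 % by mass meets the Group DG2 criterion (Oxidizer), so the calcium hypochlorite is Group DG2.
Flash point 26.1 °C meets the Group DG9 criterion (Flammable Liquid), so the rubber cement is Group DG9.
Group DG2 quantity: 6.1 kg.
6.1 kg > 5 kg (ocean vessel limit, Group DG2) — over the limit.
Group DG9 quantity: 215 L.
215 L is within the ocean vessel limit of 250 L for Group DG9.
The segregation rule (Group DG9 with Group DG3) does not apply to Group DG2 with Group DG9.

No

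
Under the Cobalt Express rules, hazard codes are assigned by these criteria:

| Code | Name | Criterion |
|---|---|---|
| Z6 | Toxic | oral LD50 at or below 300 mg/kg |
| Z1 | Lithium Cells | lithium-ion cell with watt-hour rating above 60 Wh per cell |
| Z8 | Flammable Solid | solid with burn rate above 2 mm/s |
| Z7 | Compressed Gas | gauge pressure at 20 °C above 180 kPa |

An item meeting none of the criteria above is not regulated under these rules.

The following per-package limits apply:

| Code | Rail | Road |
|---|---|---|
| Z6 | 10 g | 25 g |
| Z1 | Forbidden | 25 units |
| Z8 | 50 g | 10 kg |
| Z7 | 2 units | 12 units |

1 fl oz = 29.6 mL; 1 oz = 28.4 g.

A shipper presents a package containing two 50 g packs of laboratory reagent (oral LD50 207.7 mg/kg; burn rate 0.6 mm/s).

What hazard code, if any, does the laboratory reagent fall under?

Laboratory reagent: oral LD50 207.7 mg/kg ≤ 300 mg/kg → Code Z6 (Toxic).

Code Z6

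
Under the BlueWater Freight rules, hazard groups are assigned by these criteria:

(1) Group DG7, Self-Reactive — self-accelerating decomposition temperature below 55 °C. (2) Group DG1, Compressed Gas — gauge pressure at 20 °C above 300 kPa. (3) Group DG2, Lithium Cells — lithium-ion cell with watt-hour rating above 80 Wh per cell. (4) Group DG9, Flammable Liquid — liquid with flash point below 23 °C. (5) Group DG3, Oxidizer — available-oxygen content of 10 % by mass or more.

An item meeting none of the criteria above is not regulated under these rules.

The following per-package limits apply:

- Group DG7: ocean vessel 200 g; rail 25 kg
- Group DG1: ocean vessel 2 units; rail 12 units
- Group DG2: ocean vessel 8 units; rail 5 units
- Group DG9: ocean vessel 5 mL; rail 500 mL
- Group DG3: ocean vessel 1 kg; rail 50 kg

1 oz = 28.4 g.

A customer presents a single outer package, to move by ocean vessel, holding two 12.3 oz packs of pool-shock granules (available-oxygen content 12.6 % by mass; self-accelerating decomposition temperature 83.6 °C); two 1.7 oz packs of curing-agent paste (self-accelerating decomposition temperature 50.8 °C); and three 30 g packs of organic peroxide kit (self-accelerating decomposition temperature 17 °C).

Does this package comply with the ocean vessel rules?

Yes

Pool-shock granules: available-oxygen content 12.6 % by mass ≥ 10 % by mass → Group DG3 (Oxidizer).
With self-accelerating decomposition temperature 50.8 °C (< 55 °C), the curing-agent paste falls in Group DG7.
Organic peroxide kit: self-accelerating decomposition temperature 17 °C < 55 °C → Group DG7 (Self-Reactive).
Group DG7 net quantity: (two 1.7 oz packs = 96.56 g) + (three 30 g packs = 90 g) = 186.56 g.
186.56 g is within the ocean vessel limit of 200 g for Group DG7.
Group DG3 quantity: two 12.3 oz packs = 698.64 g.
698.64 g is within the ocean vessel limit of 1 kg for Group DG3.
Every hazard group is within its ocean vessel limit and no segregation rule is violated.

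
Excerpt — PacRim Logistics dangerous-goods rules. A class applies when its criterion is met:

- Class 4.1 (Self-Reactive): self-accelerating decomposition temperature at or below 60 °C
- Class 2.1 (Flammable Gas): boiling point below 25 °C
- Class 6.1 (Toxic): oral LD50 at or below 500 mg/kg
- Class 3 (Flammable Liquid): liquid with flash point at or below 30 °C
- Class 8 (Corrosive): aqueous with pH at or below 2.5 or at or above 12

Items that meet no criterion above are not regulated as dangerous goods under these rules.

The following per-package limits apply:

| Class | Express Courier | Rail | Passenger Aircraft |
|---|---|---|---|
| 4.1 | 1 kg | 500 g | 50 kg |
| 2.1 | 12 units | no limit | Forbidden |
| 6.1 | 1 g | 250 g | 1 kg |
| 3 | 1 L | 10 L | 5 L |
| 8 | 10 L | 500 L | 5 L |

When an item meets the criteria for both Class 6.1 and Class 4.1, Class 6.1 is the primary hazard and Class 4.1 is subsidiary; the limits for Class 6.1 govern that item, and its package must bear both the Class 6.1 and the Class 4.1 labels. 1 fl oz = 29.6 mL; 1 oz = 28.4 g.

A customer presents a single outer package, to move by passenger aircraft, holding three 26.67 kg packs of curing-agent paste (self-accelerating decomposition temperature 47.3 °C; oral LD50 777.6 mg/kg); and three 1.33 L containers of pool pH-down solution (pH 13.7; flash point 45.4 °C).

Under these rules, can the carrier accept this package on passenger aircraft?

No

Curing-agent paste: self-accelerating decomposition temperature 47.3 °C ≤ 60 °C → Class 4.1 (Self-Reactive).
The pool pH-down solution has pH 13.7, which is ≥ 12, so it is Class 8 (Corrosive).
Class 4.1 quantity: three 26.67 kg packs = 80.01 kg.
80.01 kg > 50 kg (passenger aircraft limit, Class 4.1) — over the limit.
Class 8 quantity: three 1.33 L containers = 3.99 L.
That is within the Class 8 passenger aircraft limit of 5 L.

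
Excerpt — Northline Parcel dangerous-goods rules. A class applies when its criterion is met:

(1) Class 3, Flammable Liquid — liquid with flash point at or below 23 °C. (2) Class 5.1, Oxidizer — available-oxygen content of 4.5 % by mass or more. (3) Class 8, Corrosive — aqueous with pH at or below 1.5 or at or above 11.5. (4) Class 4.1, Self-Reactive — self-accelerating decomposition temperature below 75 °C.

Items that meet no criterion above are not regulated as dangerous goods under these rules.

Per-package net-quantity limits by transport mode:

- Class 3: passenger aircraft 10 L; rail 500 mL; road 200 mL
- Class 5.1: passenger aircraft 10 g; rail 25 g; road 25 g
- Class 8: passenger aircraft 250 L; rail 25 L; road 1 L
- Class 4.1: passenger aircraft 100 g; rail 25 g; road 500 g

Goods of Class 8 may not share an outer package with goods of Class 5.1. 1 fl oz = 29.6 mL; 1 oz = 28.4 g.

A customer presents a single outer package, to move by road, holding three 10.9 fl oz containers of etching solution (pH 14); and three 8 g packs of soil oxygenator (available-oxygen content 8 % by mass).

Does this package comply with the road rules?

No

pH 14 meets the Class 8 criterion (Corrosive), so the etching solution is Class 8.
Available-oxygen content 8 % by mass meets the Class 5.1 criterion (Oxidizer), so the soil oxygenator is Class 5.1.
Class 8 quantity: three 10.9 fl oz containers = 967.92 mL.
That is within the Class 8 road limit of 1 L.
Class 5.1 quantity: three 8 g packs = 24 g.
24 g ≤ 25 g (road limit, Class 5.1) — within limit.
Class 8 and Class 5.1 may not share an outer package.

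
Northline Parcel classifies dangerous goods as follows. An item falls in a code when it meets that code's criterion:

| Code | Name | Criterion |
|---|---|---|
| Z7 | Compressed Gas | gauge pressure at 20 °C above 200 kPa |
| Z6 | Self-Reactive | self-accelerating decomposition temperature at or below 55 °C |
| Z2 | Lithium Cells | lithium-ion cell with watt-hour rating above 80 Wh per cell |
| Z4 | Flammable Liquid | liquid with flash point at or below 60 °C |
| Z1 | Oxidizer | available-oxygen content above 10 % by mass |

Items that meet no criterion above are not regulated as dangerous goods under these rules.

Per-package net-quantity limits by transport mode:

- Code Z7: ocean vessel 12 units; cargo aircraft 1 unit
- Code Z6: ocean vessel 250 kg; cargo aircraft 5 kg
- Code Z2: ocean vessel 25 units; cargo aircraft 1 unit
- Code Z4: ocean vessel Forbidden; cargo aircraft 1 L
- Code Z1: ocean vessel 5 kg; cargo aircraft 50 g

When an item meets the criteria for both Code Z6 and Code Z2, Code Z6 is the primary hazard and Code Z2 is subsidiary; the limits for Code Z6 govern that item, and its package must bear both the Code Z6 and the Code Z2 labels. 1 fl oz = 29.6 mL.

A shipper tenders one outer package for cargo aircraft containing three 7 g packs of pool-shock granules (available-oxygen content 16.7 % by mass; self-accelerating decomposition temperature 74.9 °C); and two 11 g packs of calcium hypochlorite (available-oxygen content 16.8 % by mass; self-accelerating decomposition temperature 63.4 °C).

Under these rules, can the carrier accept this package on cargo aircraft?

Available-oxygen content 16.7 % by mass meets the Code Z1 criterion (Oxidizer), so the pool-shock granules are Code Z1.
The calcium hypochlorite has available-oxygen content 16.8 % by mass, which is > 10 % by mass, so it is Code Z1 (Oxidizer).
Total Code Z1: (three 7 g packs = 21 g) + (two 11 g packs = 22 g) = 43 g.
That is within the Code Z1 cargo aircraft limit of 50 g.

Yes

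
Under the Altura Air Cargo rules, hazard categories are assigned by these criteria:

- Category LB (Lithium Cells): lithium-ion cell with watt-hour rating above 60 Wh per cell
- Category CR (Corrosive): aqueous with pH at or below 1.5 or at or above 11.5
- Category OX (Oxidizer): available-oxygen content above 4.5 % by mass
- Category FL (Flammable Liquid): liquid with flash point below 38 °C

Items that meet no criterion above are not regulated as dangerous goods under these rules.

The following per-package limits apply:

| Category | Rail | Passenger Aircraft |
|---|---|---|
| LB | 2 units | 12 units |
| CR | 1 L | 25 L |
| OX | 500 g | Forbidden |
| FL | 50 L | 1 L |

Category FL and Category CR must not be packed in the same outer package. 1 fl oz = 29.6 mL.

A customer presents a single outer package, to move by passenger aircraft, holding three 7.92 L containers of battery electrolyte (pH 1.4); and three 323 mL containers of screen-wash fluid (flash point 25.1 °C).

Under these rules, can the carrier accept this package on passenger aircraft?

Battery electrolyte: pH 1.4 ≤ 1.5 → Category CR (Corrosive).
The screen-wash fluid has flash point 25.1 °C, which is < 38 °C, so it is Category FL (Flammable Liquid).
Category FL quantity: three 323 mL containers = 969 mL.
That is within the Category FL passenger aircraft limit of 1 L.
Category CR quantity: three 7.92 L containers = 23.76 L.
23.76 L ≤ 25 L (passenger aircraft limit, Category CR) — within limit.
Category FL and Category CR may not share an outer package.

No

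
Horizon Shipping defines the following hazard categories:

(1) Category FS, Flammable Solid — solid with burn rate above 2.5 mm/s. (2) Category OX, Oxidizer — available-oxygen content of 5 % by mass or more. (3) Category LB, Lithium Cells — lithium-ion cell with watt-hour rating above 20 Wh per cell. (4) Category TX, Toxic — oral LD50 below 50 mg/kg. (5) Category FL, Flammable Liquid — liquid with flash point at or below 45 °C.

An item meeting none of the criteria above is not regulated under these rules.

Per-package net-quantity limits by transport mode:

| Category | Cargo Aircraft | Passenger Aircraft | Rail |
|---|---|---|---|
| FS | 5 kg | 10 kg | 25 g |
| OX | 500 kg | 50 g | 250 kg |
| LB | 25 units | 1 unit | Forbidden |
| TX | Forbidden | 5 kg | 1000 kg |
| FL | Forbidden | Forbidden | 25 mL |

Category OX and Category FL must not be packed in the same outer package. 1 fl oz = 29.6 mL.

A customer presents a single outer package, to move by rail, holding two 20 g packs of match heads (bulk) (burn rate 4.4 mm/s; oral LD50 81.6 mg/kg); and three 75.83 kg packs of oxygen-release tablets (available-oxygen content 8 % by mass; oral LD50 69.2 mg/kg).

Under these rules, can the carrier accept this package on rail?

No

The match heads (bulk) have burn rate 4.4 mm/s, which is > 2.5 mm/s, so they are Category FS (Flammable Solid).
The oxygen-release tablets have available-oxygen content 8 % by mass, which is ≥ 5 % by mass, so they are Category OX (Oxidizer).
Category OX quantity: three 75.83 kg packs = 227.49 kg.
That is within the Category OX rail limit of 250 kg.
Category FS quantity: two 20 g packs = 40 g.
40 g exceeds the rail limit of 25 g for Category FS.
The segregation rule (Category OX with Category FL) does not apply to Category OX with Category FS.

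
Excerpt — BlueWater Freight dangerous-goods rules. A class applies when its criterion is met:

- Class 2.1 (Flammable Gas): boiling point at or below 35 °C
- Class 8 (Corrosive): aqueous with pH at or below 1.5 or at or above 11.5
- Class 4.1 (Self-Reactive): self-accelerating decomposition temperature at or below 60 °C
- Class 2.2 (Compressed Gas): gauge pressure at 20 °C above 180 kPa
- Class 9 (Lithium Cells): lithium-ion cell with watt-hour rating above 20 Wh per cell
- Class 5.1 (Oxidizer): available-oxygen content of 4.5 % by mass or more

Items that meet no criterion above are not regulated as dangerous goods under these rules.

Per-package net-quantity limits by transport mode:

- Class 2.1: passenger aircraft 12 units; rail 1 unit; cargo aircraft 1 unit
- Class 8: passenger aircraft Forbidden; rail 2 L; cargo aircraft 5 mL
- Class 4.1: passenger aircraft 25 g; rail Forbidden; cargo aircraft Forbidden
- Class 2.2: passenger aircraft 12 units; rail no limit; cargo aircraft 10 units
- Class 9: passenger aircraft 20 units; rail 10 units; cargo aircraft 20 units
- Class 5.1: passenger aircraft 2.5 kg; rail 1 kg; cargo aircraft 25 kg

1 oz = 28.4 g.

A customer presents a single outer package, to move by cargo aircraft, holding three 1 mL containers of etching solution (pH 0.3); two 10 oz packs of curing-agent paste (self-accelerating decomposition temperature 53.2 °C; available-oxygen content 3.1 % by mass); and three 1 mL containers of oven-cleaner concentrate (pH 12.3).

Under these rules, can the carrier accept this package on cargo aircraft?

Etching solution: pH 0.3 ≤ 1.5 → Class 8 (Corrosive).
Self-accelerating decomposition temperature 53.2 °C meets the Class 4.1 criterion (Self-Reactive), so the curing-agent paste is Class 4.1.
pH 12.3 meets the Class 8 criterion (Corrosive), so the oven-cleaner concentrate is Class 8.
Class 8 net quantity: (three 1 mL containers = 3 mL) + (three 1 mL containers = 3 mL) = 6 mL.
6 mL > 5 mL (cargo aircraft limit, Class 8) — over the limit.
Class 4.1 quantity: two 10 oz packs = 568 g.
Class 4.1 is Forbidden by cargo aircraft.

No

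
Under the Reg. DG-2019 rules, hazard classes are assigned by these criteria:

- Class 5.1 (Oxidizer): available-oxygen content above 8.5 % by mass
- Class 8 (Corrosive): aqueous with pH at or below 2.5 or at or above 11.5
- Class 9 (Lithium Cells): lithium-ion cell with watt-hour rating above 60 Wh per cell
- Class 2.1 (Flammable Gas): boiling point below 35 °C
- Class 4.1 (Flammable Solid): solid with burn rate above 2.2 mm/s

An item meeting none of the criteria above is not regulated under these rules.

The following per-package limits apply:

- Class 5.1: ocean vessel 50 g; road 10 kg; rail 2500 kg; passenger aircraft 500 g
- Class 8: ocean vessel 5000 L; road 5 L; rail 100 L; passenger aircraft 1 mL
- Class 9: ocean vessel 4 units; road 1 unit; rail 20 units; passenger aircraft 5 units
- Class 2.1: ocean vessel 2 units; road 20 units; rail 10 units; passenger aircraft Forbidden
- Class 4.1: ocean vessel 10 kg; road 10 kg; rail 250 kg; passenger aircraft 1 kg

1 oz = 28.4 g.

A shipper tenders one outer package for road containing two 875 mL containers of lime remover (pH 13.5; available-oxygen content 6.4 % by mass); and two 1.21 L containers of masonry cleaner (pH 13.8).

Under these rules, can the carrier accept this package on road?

pH 13.5 meets the Class 8 criterion (Corrosive), so the lime remover is Class 8.
Masonry cleaner: pH 13.8 ≥ 11.5 → Class 8 (Corrosive).
Class 8 net quantity: (two 875 mL containers = 1.75 L) + (two 1.21 L containers = 2.42 L) = 4.17 L.
4.17 L ≤ 5 L (road limit, Class 8) — within limit.

Yes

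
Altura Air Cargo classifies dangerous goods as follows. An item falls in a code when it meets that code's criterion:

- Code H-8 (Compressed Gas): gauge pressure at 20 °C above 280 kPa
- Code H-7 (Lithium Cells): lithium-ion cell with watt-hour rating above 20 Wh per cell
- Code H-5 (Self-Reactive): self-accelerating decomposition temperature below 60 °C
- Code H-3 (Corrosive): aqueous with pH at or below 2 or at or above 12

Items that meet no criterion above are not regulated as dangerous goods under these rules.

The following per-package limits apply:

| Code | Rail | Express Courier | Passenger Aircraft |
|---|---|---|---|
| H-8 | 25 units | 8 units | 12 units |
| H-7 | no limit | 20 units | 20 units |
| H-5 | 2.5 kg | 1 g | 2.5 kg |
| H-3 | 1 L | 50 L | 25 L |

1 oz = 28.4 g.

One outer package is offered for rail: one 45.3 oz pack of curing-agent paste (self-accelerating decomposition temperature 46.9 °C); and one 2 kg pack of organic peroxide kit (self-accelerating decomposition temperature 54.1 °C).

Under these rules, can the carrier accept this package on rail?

The curing-agent paste has self-accelerating decomposition temperature 46.9 °C, which is < 60 °C, so it is Code H-5 (Self-Reactive).
With self-accelerating decomposition temperature 54.1 °C (< 60 °C), the organic peroxide kit falls in Code H-5.
Total Code H-5: (one 45.3 oz pack = 1286.52 g) + 2 kg = 3286.52 g.
That exceeds the Code H-5 rail limit of 2.5 kg.

No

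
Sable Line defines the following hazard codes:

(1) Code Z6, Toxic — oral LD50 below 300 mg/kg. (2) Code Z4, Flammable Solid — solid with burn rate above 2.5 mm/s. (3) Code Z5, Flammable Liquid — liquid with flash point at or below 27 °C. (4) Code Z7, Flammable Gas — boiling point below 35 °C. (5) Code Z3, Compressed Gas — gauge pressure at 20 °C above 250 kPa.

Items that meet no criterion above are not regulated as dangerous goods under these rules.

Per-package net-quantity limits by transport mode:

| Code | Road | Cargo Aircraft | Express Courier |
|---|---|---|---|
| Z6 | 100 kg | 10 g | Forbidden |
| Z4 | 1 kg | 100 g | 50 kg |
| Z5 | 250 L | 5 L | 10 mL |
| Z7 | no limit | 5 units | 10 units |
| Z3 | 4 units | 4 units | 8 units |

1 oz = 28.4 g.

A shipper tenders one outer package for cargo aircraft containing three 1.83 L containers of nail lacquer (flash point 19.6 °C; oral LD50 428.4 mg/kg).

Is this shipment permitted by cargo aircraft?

Nail lacquer: flash point 19.6 °C ≤ 27 °C → Code Z5 (Flammable Liquid).
Code Z5 quantity: three 1.83 L containers = 5.49 L.
5.49 L exceeds the cargo aircraft limit of 5 L for Code Z5.

No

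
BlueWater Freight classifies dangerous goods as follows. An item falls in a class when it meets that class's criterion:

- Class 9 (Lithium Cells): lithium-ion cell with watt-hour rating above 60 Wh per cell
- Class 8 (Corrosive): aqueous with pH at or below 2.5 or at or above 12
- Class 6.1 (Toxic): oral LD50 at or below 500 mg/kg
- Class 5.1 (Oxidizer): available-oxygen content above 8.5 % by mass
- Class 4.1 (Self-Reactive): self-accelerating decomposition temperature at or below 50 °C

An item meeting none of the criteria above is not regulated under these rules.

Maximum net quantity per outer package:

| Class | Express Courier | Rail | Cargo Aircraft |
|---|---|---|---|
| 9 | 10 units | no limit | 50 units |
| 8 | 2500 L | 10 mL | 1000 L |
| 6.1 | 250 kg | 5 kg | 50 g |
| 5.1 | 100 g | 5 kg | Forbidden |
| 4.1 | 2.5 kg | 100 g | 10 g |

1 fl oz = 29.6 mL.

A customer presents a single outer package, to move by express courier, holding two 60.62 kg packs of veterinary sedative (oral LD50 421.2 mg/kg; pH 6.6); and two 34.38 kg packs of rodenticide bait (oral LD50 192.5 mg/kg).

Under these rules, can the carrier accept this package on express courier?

Yes

Veterinary sedative: oral LD50 421.2 mg/kg ≤ 500 mg/kg → Class 6.1 (Toxic).
Rodenticide bait: oral LD50 192.5 mg/kg ≤ 500 mg/kg → Class 6.1 (Toxic).
Class 6.1 net quantity: (two 60.62 kg packs = 121.24 kg) + (two 34.38 kg packs = 68.76 kg) = 190 kg.
190 kg is within the express courier limit of 250 kg for Class 6.1.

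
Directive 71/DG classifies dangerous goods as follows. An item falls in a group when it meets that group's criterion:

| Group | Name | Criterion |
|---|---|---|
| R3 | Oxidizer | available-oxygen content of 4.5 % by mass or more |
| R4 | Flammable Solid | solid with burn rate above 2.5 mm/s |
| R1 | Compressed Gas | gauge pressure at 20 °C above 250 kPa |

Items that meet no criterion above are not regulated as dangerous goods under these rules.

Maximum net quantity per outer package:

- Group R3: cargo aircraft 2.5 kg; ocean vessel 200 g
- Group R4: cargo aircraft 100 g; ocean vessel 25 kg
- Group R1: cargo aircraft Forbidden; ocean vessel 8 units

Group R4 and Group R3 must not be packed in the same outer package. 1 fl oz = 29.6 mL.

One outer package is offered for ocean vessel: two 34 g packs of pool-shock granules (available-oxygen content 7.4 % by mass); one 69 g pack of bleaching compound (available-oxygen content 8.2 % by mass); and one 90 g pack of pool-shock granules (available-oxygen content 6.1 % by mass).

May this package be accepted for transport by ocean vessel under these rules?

No

The pool-shock granules have available-oxygen content 7.4 % by mass, which is ≥ 4.5 % by mass, so they are Group R3 (Oxidizer).
The bleaching compound has available-oxygen content 8.2 % by mass, which is ≥ 4.5 % by mass, so it is Group R3 (Oxidizer).
Available-oxygen content 6.1 % by mass meets the Group R3 criterion (Oxidizer), so the pool-shock granules are Group R3.
Total Group R3: (two 34 g packs = 68 g) + 69 g + 90 g = 227 g.
227 g > 200 g (ocean vessel limit, Group R3) — over the limit.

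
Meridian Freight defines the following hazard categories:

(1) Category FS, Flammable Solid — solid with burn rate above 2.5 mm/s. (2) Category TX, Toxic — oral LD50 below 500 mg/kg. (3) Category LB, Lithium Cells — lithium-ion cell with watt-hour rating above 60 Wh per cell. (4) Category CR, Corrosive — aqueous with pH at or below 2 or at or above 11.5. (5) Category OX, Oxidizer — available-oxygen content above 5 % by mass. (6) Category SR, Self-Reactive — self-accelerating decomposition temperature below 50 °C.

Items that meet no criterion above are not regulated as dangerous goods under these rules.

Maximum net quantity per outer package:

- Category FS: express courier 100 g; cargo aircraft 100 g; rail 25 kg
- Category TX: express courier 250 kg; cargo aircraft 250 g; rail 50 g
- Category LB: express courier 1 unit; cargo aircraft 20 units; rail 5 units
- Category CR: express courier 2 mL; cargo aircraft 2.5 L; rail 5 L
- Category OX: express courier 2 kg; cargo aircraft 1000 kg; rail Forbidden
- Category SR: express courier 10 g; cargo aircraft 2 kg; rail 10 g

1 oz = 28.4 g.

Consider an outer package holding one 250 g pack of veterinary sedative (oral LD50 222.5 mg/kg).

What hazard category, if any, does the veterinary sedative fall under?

With oral LD50 222.5 mg/kg (< 500 mg/kg), the veterinary sedative falls in Category TX.

Category TX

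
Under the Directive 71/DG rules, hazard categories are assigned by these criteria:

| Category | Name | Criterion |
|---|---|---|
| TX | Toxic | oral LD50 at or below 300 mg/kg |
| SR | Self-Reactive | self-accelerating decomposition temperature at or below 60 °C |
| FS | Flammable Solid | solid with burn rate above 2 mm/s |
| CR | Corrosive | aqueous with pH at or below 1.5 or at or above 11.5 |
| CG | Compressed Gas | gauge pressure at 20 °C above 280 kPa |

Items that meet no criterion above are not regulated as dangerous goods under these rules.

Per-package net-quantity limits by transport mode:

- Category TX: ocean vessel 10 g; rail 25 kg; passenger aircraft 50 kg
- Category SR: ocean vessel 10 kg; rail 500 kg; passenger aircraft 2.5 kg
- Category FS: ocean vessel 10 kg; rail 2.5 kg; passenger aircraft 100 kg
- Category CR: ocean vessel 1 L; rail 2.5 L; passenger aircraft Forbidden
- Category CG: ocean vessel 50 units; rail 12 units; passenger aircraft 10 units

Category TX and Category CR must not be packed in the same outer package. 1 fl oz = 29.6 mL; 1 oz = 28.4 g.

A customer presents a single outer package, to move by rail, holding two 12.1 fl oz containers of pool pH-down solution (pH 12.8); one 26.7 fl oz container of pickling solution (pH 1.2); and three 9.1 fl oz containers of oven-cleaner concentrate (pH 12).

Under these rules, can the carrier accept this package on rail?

Yes

With pH 12.8 (≥ 11.5), the pool pH-down solution falls in Category CR.
Pickling solution: pH 1.2 ≤ 1.5 → Category CR (Corrosive).
Oven-cleaner concentrate: pH 12 ≥ 11.5 → Category CR (Corrosive).
Category CR net quantity: (two 12.1 fl oz containers = 716.32 mL) + (one 26.7 fl oz container = 790.32 mL) + (three 9.1 fl oz containers = 808.08 mL) = 2314.72 mL.
2314.72 mL is within the rail limit of 2.5 L for Category CR.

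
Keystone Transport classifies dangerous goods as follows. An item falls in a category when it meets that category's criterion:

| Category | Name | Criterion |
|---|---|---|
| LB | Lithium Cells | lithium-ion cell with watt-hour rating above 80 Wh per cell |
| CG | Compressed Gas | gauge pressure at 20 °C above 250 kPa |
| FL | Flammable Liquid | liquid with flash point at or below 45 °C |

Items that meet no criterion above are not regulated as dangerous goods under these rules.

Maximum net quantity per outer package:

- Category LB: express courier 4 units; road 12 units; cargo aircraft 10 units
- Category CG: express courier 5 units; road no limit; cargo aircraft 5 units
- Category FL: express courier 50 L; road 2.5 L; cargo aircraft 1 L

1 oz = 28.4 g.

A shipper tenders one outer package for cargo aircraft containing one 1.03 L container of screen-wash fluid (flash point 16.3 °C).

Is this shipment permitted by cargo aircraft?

Flash point 16.3 °C meets the Category FL criterion (Flammable Liquid), so the screen-wash fluid is Category FL.
Category FL quantity: 1.03 L.
1.03 L exceeds the cargo aircraft limit of 1 L for Category FL.

No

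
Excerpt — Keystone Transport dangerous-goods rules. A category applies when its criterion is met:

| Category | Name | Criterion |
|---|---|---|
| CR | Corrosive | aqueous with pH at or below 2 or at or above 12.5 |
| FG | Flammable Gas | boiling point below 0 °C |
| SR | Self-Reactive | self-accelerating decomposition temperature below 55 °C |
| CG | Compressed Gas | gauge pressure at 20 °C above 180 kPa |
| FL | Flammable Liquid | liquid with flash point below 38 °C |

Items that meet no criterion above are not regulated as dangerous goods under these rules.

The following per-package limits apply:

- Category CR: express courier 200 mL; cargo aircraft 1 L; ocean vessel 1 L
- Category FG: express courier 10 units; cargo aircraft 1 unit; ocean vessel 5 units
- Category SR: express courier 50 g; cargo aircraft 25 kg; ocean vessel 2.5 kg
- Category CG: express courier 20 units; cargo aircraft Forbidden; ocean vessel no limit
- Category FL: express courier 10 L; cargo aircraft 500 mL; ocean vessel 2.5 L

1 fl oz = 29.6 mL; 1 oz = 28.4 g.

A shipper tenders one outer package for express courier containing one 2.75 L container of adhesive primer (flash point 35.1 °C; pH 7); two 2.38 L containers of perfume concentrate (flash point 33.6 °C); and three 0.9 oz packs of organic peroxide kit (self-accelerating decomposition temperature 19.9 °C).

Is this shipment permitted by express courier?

No

Adhesive primer: flash point 35.1 °C < 38 °C → Category FL (Flammable Liquid).
Perfume concentrate: flash point 33.6 °C < 38 °C → Category FL (Flammable Liquid).
Self-accelerating decomposition temperature 19.9 °C meets the Category SR criterion (Self-Reactive), so the organic peroxide kit is Category SR.
Category SR quantity: three 0.9 oz packs = 76.68 g.
That exceeds the Category SR express courier limit of 50 g.
Total Category FL: 2.75 L + (two 2.38 L containers = 4.76 L) = 7.51 L.
That is within the Category FL express courier limit of 10 L.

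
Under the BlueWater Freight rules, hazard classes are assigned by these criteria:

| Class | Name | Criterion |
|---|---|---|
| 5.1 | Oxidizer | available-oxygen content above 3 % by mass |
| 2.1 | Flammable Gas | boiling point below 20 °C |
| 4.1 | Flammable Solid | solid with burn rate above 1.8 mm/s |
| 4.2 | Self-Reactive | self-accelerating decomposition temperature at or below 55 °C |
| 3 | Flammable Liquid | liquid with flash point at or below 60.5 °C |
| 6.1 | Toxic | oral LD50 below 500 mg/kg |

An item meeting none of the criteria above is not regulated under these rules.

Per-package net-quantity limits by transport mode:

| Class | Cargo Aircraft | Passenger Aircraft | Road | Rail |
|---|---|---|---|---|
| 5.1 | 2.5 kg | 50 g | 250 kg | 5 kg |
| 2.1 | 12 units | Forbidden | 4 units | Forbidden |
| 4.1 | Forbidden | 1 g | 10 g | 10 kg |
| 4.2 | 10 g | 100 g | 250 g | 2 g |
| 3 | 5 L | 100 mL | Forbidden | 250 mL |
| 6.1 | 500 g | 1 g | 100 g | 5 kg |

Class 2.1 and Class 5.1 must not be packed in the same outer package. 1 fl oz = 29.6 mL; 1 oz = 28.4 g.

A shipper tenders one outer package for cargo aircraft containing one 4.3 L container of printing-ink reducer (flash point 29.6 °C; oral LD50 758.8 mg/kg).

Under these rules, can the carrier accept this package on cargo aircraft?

Yes

Printing-ink reducer: flash point 29.6 °C ≤ 60.5 °C → Class 3 (Flammable Liquid).
Class 3 quantity: 4.3 L.
4.3 L is within the cargo aircraft limit of 5 L for Class 3.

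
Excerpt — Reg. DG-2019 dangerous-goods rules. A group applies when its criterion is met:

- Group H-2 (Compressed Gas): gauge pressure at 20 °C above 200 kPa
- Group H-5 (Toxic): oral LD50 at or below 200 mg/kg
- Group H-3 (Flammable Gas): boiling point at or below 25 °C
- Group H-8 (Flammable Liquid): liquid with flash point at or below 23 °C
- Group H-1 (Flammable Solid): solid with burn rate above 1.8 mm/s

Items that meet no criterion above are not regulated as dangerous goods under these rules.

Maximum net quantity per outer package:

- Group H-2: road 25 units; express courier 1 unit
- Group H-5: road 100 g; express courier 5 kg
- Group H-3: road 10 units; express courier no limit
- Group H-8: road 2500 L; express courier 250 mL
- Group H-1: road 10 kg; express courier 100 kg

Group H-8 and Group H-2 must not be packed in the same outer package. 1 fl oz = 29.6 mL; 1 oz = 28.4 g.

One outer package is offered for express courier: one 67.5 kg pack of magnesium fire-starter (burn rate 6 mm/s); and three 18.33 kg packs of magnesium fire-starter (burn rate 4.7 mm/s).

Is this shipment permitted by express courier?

No

The magnesium fire-starter has burn rate 6 mm/s, which is > 1.8 mm/s, so it is Group H-1 (Flammable Solid).
With burn rate 4.7 mm/s (> 1.8 mm/s), the magnesium fire-starter falls in Group H-1.
Group H-1 net quantity: 67.5 kg + (three 18.33 kg packs = 54.99 kg) = 122.49 kg.
122.49 kg exceeds the express courier limit of 100 kg for Group H-1.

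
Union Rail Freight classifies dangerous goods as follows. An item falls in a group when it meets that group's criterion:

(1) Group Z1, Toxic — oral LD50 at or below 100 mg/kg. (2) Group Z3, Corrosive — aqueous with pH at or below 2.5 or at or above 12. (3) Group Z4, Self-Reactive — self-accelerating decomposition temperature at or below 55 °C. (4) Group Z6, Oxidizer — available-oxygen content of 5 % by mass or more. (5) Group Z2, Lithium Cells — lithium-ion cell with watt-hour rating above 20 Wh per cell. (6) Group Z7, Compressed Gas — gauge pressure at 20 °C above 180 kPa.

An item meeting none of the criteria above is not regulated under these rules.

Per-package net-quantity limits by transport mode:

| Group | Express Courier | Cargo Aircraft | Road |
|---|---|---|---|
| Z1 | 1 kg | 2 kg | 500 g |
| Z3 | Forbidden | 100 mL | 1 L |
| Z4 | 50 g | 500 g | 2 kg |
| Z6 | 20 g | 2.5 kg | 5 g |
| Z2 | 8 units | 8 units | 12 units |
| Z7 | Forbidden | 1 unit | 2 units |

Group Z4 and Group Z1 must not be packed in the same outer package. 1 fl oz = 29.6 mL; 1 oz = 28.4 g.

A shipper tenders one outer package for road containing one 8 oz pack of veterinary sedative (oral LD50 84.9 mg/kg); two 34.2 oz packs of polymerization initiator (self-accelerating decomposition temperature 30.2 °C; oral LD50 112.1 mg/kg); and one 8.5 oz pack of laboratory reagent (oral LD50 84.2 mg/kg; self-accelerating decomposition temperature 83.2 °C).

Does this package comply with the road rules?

The veterinary sedative has oral LD50 84.9 mg/kg, which is ≤ 100 mg/kg, so it is Group Z1 (Toxic).
With self-accelerating decomposition temperature 30.2 °C (≤ 55 °C), the polymerization initiator falls in Group Z4.
With oral LD50 84.2 mg/kg (≤ 100 mg/kg), the laboratory reagent falls in Group Z1.
Group Z4 quantity: two 34.2 oz packs = 1942.56 g.
That is within the Group Z4 road limit of 2 kg.
Total Group Z1: (one 8 oz pack = 227.2 g) + (one 8.5 oz pack = 241.4 g) = 468.6 g.
468.6 g ≤ 500 g (road limit, Group Z1) — within limit.
Group Z4 and Group Z1 may not share an outer package.

No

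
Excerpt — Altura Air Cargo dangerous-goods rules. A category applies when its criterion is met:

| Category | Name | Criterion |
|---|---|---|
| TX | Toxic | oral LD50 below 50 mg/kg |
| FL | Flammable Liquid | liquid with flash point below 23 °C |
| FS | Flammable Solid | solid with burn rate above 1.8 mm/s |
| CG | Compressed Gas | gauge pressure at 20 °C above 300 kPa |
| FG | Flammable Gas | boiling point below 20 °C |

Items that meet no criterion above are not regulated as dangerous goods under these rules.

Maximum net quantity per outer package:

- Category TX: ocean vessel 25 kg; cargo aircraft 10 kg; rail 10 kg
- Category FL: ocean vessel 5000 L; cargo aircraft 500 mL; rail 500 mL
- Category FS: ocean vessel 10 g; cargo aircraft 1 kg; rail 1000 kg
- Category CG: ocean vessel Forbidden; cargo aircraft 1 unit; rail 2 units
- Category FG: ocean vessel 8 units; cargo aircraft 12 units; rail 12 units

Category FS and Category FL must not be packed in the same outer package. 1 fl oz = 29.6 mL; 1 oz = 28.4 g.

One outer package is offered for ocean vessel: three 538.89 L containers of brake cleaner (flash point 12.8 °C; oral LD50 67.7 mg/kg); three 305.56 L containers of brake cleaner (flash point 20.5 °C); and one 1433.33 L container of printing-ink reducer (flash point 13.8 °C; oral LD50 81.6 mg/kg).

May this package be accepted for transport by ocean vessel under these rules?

Yes

With flash point 12.8 °C (< 23 °C), the brake cleaner falls in Category FL.
Brake cleaner: flash point 20.5 °C < 23 °C → Category FL (Flammable Liquid).
Printing-ink reducer: flash point 13.8 °C < 23 °C → Category FL (Flammable Liquid).
Total Category FL: (three 538.89 L containers = 1616.67 L) + (three 305.56 L containers = 916.68 L) + 1433.33 L = 3966.68 L.
3966.68 L is within the ocean vessel limit of 5000 L for Category FL.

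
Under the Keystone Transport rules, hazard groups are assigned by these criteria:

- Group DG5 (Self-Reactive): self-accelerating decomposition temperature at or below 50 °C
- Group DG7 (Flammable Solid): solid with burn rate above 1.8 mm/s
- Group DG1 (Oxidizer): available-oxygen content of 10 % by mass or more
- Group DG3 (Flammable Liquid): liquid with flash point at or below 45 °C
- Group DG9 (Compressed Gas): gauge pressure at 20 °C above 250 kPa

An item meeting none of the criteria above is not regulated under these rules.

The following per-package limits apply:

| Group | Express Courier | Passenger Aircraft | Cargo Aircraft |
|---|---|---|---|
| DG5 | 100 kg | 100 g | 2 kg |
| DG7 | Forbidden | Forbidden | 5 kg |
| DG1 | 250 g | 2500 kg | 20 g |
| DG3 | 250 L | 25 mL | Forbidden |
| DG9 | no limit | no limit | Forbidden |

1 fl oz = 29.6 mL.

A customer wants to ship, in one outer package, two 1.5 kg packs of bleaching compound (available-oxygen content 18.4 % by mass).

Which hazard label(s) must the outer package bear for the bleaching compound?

With available-oxygen content 18.4 % by mass (≥ 10 % by mass), the bleaching compound falls in Group DG1.
Only the Group DG1 label is required.

Group DG1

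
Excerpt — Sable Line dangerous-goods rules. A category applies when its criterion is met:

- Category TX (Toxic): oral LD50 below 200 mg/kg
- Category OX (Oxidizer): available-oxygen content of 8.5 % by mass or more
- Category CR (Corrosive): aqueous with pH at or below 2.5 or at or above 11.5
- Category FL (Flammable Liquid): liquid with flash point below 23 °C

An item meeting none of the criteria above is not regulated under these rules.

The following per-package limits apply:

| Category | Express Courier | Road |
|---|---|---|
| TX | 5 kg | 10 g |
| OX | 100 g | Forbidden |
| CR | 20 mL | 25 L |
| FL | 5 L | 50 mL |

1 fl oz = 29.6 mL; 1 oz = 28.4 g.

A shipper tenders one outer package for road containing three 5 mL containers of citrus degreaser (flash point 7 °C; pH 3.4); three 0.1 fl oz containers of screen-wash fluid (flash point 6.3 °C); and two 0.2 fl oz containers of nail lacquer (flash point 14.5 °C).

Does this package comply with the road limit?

Flash point 7 °C meets the Category FL criterion (Flammable Liquid), so the citrus degreaser is Category FL.
Flash point 6.3 °C meets the Category FL criterion (Flammable Liquid), so the screen-wash fluid is Category FL.
The nail lacquer has flash point 14.5 °C, which is < 23 °C, so it is Category FL (Flammable Liquid).
Category FL net quantity: (three 5 mL containers = 15 mL) + (three 0.1 fl oz containers = 8.88 mL) + (two 0.2 fl oz containers = 11.84 mL) = 35.72 mL.
That is within the Category FL road limit of 50 mL.

Yes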